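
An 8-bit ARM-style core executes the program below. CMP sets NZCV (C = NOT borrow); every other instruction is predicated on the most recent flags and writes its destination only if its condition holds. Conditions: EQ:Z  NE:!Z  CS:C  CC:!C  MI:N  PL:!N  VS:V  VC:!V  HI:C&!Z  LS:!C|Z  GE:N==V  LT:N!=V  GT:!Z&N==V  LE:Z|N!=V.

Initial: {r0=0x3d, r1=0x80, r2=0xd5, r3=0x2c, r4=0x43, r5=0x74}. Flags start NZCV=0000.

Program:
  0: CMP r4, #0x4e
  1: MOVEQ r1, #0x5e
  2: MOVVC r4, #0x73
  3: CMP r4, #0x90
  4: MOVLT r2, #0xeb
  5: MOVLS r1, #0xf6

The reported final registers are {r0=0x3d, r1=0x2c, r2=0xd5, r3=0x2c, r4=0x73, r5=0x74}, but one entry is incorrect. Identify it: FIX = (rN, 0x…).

FIX = (r1, 0xf6)

0: ✓ CMP  NZCV=1000
1: · MOVEQ
2: ✓ MOVVC  r4←0x73
3: ✓ CMP  NZCV=1001
4: · MOVLT
5: ✓ MOVLS  r1←0xf6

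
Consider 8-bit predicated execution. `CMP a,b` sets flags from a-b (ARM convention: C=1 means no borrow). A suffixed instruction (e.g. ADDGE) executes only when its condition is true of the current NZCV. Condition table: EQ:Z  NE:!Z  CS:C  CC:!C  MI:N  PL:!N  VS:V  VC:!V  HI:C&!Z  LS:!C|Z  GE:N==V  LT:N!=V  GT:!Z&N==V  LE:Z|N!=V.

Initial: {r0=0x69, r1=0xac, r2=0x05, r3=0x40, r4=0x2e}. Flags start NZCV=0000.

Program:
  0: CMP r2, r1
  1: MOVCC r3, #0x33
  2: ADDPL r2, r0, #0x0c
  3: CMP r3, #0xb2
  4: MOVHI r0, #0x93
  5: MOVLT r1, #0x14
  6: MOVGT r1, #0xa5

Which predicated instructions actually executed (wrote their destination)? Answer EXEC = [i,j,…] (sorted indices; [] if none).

[0] flags=0000 → (cmp)
[1] flags=0000 CC?T → r3=0x33
[2] flags=0000 PL?T → r2=0x75
[3] flags=1001 → (cmp)
[4] flags=1001 HI?F → skip
[5] flags=1001 LT?F → skip
[6] flags=1001 GT?T → r1=0xa5

EXEC = [1,2,6]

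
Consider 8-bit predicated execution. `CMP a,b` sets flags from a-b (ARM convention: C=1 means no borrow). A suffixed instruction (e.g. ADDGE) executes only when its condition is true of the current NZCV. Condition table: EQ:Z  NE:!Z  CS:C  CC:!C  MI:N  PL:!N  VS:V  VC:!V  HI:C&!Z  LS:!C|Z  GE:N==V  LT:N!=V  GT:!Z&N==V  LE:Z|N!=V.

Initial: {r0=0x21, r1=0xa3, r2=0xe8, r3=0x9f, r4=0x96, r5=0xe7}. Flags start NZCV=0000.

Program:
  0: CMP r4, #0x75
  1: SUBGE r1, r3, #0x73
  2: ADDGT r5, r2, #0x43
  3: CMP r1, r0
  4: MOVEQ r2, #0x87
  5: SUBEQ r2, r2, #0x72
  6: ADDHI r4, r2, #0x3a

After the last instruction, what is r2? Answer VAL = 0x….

0: ✓ CMP  NZCV=0011
1: · SUBGE
2: · ADDGT
3: ✓ CMP  NZCV=1010
4: · MOVEQ
5: · SUBEQ
6: ✓ ADDHI  r4←0x22

VAL = 0xe8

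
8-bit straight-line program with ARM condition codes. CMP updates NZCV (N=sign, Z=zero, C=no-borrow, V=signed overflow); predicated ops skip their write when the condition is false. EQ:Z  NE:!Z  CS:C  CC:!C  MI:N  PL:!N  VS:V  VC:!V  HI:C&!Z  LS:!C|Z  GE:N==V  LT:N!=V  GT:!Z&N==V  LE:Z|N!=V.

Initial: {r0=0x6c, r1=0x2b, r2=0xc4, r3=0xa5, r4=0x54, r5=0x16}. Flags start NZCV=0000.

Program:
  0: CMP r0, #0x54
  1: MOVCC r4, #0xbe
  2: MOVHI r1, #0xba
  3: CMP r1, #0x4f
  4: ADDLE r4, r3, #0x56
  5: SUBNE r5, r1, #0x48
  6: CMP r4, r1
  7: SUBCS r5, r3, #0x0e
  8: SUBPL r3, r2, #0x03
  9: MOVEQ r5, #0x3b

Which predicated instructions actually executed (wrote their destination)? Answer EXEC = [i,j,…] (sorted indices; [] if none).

[0] flags=0010 → (cmp)
[1] flags=0010 CC?F → skip
[2] flags=0010 HI?T → r1=0xba
[3] flags=0011 → (cmp)
[4] flags=0011 LE?T → r4=0xfb
[5] flags=0011 NE?T → r5=0x72
[6] flags=0010 → (cmp)
[7] flags=0010 CS?T → r5=0x97
[8] flags=0010 PL?T → r3=0xc1
[9] flags=0010 EQ?F → skip

EXEC = [2,4,5,7,8]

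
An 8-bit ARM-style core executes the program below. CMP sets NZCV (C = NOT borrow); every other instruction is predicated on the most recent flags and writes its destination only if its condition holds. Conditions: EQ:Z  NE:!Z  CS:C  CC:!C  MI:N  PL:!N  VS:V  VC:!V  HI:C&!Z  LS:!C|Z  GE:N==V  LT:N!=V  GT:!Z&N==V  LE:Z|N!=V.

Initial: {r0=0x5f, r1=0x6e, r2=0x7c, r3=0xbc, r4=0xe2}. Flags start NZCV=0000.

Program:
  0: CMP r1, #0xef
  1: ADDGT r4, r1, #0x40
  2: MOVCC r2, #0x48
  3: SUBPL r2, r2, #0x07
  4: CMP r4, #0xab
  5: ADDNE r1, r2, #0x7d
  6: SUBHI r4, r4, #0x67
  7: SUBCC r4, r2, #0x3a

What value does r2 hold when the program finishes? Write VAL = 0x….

0: ✓ CMP  NZCV=0000
1: ✓ ADDGT  r4←0xae
2: ✓ MOVCC  r2←0x48
3: ✓ SUBPL  r2←0x41
4: ✓ CMP  NZCV=0010
5: ✓ ADDNE  r1←0xbe
6: ✓ SUBHI  r4←0x47
7: · SUBCC

VAL = 0x41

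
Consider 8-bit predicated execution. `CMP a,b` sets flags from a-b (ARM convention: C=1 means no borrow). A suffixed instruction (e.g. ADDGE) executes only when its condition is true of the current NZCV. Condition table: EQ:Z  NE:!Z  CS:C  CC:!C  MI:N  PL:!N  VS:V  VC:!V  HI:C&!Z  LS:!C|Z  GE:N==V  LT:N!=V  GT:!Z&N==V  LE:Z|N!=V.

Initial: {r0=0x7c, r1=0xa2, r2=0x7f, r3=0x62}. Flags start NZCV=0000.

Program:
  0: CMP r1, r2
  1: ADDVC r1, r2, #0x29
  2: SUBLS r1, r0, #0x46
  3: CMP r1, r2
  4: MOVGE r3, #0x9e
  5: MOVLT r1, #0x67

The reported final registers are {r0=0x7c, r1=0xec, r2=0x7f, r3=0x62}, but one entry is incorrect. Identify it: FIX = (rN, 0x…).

FIX = (r1, 0x67)

0: ✓ CMP  NZCV=0011
1: · ADDVC
2: · SUBLS
3: ✓ CMP  NZCV=0011
4: · MOVGE
5: ✓ MOVLT  r1←0x67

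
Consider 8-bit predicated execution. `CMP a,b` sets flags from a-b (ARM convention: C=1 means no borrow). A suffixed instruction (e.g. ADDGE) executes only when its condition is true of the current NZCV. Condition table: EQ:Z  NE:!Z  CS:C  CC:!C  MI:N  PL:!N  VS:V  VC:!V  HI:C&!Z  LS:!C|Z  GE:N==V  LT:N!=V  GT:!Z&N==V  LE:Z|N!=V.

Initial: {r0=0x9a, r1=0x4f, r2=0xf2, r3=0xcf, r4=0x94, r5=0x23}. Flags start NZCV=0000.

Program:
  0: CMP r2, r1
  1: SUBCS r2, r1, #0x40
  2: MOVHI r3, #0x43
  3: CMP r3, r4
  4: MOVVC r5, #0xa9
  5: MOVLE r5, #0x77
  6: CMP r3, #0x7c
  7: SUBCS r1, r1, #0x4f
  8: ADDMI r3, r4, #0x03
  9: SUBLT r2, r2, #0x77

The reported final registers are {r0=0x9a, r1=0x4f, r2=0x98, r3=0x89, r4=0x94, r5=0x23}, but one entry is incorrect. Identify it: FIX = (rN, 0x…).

0: ✓ CMP  NZCV=1010
1: ✓ SUBCS  r2←0x0f
2: ✓ MOVHI  r3←0x43
3: ✓ CMP  NZCV=1001
4: · MOVVC
5: · MOVLE
6: ✓ CMP  NZCV=1000
7: · SUBCS
8: ✓ ADDMI  r3←0x97
9: ✓ SUBLT  r2←0x98

FIX = (r3, 0x97)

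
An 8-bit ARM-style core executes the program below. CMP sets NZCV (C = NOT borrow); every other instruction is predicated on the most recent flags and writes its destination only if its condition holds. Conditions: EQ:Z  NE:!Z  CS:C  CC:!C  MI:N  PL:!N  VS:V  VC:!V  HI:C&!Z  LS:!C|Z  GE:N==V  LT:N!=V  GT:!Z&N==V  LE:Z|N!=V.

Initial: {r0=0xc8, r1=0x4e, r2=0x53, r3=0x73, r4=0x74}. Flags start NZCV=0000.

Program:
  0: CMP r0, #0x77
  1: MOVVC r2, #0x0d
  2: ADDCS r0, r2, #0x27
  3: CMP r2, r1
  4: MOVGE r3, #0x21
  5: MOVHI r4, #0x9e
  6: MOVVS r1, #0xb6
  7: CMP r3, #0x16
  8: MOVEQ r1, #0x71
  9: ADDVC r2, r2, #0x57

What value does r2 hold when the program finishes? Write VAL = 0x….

VAL = 0xaa

0: ✓ CMP  NZCV=0011
1: · MOVVC
2: ✓ ADDCS  r0←0x7a
3: ✓ CMP  NZCV=0010
4: ✓ MOVGE  r3←0x21
5: ✓ MOVHI  r4←0x9e
6: · MOVVS
7: ✓ CMP  NZCV=0010
8: · MOVEQ
9: ✓ ADDVC  r2←0xaa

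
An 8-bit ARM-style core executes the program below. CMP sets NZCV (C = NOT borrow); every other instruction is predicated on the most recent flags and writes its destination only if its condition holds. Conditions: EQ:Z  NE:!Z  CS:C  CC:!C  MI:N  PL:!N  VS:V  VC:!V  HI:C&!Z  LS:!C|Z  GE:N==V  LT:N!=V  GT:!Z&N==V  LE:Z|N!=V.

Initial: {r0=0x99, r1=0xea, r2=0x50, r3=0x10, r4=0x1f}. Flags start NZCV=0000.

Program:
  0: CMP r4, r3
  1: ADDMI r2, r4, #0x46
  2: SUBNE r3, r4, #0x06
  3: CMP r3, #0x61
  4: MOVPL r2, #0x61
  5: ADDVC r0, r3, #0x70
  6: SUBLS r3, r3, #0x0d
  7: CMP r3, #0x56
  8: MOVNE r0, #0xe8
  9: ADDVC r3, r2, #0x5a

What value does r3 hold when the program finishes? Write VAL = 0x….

0: ✓ CMP  NZCV=0010
1: · ADDMI
2: ✓ SUBNE  r3←0x19
3: ✓ CMP  NZCV=1000
4: · MOVPL
5: ✓ ADDVC  r0←0x89
6: ✓ SUBLS  r3←0x0c
7: ✓ CMP  NZCV=1000
8: ✓ MOVNE  r0←0xe8
9: ✓ ADDVC  r3←0xaa

VAL = 0xaa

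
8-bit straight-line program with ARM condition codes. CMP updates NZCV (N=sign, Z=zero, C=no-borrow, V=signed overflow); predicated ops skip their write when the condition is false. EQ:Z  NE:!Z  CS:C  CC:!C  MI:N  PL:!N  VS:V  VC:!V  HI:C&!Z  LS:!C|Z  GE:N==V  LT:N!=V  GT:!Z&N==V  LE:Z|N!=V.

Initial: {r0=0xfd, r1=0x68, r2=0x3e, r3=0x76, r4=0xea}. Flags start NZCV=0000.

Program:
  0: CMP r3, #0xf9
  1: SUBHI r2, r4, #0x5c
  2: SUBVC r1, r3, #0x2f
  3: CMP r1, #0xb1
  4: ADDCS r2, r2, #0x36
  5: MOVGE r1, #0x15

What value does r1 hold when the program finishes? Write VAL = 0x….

VAL = 0x15

0: ✓ CMP  NZCV=0000
1: · SUBHI
2: ✓ SUBVC  r1←0x47
3: ✓ CMP  NZCV=1001
4: · ADDCS
5: ✓ MOVGE  r1←0x15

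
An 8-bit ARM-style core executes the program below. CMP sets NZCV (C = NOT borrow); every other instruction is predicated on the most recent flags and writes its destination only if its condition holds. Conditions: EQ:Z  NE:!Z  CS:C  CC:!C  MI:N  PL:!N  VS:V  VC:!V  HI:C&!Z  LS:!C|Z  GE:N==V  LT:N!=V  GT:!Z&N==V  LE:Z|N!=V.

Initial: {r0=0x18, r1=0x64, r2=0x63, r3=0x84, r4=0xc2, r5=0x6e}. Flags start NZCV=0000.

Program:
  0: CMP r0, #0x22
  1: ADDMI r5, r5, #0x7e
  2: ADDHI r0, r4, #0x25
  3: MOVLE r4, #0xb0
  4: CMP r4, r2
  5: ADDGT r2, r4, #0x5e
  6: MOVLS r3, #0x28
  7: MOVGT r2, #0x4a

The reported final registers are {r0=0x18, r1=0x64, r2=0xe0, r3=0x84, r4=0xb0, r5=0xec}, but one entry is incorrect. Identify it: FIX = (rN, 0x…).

FIX = (r2, 0x63)

[0] flags=1000 → (cmp)
[1] flags=1000 MI?T → r5=0xec
[2] flags=1000 HI?F → skip
[3] flags=1000 LE?T → r4=0xb0
[4] flags=0011 → (cmp)
[5] flags=0011 GT?F → skip
[6] flags=0011 LS?F → skip
[7] flags=0011 GT?F → skip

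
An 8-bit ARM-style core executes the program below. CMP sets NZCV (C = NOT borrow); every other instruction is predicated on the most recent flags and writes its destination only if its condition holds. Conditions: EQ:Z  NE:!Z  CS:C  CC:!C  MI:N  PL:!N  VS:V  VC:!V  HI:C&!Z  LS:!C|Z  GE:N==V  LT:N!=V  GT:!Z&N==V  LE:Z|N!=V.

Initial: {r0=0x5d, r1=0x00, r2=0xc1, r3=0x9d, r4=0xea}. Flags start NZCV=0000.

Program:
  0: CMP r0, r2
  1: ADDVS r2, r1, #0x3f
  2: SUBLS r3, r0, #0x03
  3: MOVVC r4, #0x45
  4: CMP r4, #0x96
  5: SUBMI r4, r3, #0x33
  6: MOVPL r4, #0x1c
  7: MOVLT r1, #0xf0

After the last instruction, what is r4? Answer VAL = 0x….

VAL = 0x1c

0: ✓ CMP  NZCV=1001
1: ✓ ADDVS  r2←0x3f
2: ✓ SUBLS  r3←0x5a
3: · MOVVC
4: ✓ CMP  NZCV=0010
5: · SUBMI
6: ✓ MOVPL  r4←0x1c
7: · MOVLT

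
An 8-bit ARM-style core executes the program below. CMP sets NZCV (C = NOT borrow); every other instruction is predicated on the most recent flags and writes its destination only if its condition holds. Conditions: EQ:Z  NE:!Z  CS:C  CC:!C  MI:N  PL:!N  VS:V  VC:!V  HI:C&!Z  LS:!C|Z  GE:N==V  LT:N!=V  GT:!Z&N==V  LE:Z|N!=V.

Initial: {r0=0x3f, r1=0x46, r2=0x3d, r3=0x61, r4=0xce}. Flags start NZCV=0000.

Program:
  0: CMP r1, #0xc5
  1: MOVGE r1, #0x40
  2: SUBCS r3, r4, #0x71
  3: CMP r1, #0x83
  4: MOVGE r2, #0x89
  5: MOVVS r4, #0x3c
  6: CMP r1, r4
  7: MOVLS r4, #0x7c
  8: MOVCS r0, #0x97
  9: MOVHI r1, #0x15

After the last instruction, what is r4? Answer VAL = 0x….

VAL = 0x3c

0: ✓ CMP  NZCV=1001
1: ✓ MOVGE  r1←0x40
2: · SUBCS
3: ✓ CMP  NZCV=1001
4: ✓ MOVGE  r2←0x89
5: ✓ MOVVS  r4←0x3c
6: ✓ CMP  NZCV=0010
7: · MOVLS
8: ✓ MOVCS  r0←0x97
9: ✓ MOVHI  r1←0x15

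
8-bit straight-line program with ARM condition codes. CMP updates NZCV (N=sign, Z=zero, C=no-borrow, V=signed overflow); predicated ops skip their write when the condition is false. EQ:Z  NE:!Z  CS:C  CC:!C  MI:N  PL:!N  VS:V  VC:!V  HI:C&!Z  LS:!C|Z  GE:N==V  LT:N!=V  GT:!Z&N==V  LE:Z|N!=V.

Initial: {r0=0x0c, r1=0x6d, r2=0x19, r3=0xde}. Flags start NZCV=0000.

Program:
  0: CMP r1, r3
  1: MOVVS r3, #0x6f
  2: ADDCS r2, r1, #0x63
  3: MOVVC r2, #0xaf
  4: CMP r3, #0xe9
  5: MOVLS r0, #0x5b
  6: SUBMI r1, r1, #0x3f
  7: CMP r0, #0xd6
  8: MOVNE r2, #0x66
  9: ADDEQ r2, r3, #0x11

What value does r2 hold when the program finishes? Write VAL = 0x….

[0] flags=1001 → (cmp)
[1] flags=1001 VS?T → r3=0x6f
[2] flags=1001 CS?F → skip
[3] flags=1001 VC?F → skip
[4] flags=1001 → (cmp)
[5] flags=1001 LS?T → r0=0x5b
[6] flags=1001 MI?T → r1=0x2e
[7] flags=1001 → (cmp)
[8] flags=1001 NE?T → r2=0x66
[9] flags=1001 EQ?F → skip

VAL = 0x66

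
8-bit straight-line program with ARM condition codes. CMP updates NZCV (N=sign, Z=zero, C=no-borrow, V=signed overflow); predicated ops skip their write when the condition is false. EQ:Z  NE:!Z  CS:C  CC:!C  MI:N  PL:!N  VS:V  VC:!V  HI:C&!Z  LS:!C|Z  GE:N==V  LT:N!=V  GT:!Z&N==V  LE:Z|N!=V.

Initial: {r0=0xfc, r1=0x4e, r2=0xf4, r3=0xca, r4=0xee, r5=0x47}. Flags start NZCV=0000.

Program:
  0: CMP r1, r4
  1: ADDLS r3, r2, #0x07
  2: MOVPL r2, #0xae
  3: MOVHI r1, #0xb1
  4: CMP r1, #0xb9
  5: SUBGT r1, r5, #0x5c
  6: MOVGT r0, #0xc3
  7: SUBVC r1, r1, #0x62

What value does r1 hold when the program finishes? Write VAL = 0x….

VAL = 0xeb

0: ✓ CMP  NZCV=0000
1: ✓ ADDLS  r3←0xfb
2: ✓ MOVPL  r2←0xae
3: · MOVHI
4: ✓ CMP  NZCV=1001
5: ✓ SUBGT  r1←0xeb
6: ✓ MOVGT  r0←0xc3
7: · SUBVC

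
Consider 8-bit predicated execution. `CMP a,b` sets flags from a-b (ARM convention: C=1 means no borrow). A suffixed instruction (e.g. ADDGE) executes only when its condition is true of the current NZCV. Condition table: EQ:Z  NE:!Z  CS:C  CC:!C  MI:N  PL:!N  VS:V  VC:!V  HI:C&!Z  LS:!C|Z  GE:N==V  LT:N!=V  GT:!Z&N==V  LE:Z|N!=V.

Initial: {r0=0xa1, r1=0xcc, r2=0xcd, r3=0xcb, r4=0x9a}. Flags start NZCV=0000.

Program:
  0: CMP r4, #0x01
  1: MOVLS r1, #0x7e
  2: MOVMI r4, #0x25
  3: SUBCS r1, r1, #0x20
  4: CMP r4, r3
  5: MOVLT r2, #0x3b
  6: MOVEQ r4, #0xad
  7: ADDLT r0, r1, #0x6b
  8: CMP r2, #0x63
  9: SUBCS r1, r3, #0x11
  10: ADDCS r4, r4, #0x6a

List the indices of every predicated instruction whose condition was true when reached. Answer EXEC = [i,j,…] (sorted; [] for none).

0: ✓ CMP  NZCV=1010
1: · MOVLS
2: ✓ MOVMI  r4←0x25
3: ✓ SUBCS  r1←0xac
4: ✓ CMP  NZCV=0000
5: · MOVLT
6: · MOVEQ
7: · ADDLT
8: ✓ CMP  NZCV=0011
9: ✓ SUBCS  r1←0xba
10: ✓ ADDCS  r4←0x8f

EXEC = [2,3,9,10]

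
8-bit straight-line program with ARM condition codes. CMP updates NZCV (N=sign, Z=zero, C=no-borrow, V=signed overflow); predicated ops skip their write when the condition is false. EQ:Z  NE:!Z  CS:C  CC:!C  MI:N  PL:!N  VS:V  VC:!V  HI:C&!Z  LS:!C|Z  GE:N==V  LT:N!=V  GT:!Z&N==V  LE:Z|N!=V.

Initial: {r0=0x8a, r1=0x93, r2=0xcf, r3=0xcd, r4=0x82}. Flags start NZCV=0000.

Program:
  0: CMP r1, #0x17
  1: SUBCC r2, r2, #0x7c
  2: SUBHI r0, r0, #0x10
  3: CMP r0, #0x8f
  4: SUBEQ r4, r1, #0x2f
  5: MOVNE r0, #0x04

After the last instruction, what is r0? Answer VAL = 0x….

VAL = 0x04

[0] flags=0011 → (cmp)
[1] flags=0011 CC?F → skip
[2] flags=0011 HI?T → r0=0x7a
[3] flags=1001 → (cmp)
[4] flags=1001 EQ?F → skip
[5] flags=1001 NE?T → r0=0x04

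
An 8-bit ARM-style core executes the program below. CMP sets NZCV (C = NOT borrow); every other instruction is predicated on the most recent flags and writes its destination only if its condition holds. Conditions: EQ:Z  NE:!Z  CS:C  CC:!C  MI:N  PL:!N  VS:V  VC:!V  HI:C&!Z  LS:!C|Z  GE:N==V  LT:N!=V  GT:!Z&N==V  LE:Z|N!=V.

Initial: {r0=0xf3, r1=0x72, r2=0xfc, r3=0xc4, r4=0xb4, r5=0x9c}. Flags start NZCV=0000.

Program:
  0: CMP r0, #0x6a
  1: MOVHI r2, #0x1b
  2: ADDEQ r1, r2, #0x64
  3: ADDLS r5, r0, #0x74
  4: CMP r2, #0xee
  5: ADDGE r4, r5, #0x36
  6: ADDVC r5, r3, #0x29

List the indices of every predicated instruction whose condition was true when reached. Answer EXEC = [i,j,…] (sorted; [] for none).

0: ✓ CMP  NZCV=1010
1: ✓ MOVHI  r2←0x1b
2: · ADDEQ
3: · ADDLS
4: ✓ CMP  NZCV=0000
5: ✓ ADDGE  r4←0xd2
6: ✓ ADDVC  r5←0xed

EXEC = [1,5,6]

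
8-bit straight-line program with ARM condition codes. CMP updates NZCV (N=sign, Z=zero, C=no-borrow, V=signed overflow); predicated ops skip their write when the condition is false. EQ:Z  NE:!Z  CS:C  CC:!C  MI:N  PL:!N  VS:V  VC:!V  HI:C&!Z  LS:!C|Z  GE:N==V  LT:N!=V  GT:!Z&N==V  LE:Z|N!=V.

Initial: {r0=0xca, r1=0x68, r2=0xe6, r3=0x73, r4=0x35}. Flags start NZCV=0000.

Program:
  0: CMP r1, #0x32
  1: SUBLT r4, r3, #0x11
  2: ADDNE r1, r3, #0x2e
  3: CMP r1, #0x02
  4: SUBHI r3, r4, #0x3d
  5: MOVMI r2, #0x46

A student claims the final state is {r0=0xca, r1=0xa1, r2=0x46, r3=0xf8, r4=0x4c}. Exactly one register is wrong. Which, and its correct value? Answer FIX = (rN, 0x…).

FIX = (r4, 0x35)

[0] flags=0010 → (cmp)
[1] flags=0010 LT?F → skip
[2] flags=0010 NE?T → r1=0xa1
[3] flags=1010 → (cmp)
[4] flags=1010 HI?T → r3=0xf8
[5] flags=1010 MI?T → r2=0x46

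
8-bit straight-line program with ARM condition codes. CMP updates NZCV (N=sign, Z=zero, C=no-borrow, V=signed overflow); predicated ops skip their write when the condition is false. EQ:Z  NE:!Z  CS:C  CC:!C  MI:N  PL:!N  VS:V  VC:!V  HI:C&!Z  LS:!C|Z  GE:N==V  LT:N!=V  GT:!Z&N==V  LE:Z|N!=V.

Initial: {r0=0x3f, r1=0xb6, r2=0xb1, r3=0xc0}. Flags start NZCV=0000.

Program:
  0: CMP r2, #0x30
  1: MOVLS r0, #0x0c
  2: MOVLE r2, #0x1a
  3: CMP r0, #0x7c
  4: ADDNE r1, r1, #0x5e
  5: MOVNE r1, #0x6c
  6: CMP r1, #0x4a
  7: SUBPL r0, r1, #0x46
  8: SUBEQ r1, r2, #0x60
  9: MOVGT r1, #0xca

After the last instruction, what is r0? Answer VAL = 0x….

VAL = 0x26

[0] flags=1010 → (cmp)
[1] flags=1010 LS?F → skip
[2] flags=1010 LE?T → r2=0x1a
[3] flags=1000 → (cmp)
[4] flags=1000 NE?T → r1=0x14
[5] flags=1000 NE?T → r1=0x6c
[6] flags=0010 → (cmp)
[7] flags=0010 PL?T → r0=0x26
[8] flags=0010 EQ?F → skip
[9] flags=0010 GT?T → r1=0xca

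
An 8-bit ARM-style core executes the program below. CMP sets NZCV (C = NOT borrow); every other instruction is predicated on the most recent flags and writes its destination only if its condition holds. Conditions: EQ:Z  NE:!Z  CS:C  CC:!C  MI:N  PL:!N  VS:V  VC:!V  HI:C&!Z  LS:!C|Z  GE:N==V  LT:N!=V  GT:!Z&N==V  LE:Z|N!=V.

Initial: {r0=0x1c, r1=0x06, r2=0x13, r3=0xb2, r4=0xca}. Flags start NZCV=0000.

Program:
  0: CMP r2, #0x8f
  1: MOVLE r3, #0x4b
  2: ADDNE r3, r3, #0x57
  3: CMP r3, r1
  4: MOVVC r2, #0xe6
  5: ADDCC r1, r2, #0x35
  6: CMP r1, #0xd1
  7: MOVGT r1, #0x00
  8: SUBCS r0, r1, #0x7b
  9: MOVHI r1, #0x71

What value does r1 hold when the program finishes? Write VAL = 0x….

VAL = 0x00

[0] flags=1001 → (cmp)
[1] flags=1001 LE?F → skip
[2] flags=1001 NE?T → r3=0x09
[3] flags=0010 → (cmp)
[4] flags=0010 VC?T → r2=0xe6
[5] flags=0010 CC?F → skip
[6] flags=0000 → (cmp)
[7] flags=0000 GT?T → r1=0x00
[8] flags=0000 CS?F → skip
[9] flags=0000 HI?F → skip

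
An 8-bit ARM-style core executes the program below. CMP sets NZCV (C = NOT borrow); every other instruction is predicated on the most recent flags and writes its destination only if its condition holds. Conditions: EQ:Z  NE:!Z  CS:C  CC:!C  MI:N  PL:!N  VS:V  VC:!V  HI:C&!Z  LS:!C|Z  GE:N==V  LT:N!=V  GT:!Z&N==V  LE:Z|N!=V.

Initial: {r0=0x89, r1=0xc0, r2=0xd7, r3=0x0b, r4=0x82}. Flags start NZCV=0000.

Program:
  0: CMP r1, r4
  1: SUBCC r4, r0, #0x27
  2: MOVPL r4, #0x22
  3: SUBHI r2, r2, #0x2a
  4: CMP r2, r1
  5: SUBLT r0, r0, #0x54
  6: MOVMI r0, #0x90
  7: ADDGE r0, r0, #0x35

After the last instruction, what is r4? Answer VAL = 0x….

0: ✓ CMP  NZCV=0010
1: · SUBCC
2: ✓ MOVPL  r4←0x22
3: ✓ SUBHI  r2←0xad
4: ✓ CMP  NZCV=1000
5: ✓ SUBLT  r0←0x35
6: ✓ MOVMI  r0←0x90
7: · ADDGE

VAL = 0x22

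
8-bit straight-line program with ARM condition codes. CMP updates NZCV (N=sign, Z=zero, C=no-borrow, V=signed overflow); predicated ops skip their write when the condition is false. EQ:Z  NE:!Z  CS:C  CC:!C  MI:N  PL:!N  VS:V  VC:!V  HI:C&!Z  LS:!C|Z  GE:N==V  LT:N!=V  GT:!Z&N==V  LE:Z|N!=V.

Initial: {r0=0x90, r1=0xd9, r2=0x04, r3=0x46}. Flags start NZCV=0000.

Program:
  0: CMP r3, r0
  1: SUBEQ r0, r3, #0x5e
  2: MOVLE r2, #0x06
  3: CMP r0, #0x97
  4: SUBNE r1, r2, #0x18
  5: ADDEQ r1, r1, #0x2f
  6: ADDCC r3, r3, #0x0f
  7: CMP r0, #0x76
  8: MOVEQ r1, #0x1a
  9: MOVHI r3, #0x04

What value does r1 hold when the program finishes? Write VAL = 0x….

0: ✓ CMP  NZCV=1001
1: · SUBEQ
2: · MOVLE
3: ✓ CMP  NZCV=1000
4: ✓ SUBNE  r1←0xec
5: · ADDEQ
6: ✓ ADDCC  r3←0x55
7: ✓ CMP  NZCV=0011
8: · MOVEQ
9: ✓ MOVHI  r3←0x04

VAL = 0xec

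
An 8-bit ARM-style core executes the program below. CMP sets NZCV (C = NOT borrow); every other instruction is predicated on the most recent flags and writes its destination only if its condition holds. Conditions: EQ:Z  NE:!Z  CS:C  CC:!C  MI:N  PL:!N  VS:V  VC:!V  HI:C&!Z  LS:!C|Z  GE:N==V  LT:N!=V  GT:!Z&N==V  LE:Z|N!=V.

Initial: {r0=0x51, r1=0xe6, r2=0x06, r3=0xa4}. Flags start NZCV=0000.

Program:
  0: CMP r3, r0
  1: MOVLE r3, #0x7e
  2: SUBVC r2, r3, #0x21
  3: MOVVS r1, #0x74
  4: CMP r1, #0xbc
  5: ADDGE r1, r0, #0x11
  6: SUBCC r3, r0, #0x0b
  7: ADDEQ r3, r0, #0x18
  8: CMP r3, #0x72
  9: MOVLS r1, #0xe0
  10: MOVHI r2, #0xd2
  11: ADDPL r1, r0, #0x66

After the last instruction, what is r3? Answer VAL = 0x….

VAL = 0x46

0: ✓ CMP  NZCV=0011
1: ✓ MOVLE  r3←0x7e
2: · SUBVC
3: ✓ MOVVS  r1←0x74
4: ✓ CMP  NZCV=1001
5: ✓ ADDGE  r1←0x62
6: ✓ SUBCC  r3←0x46
7: · ADDEQ
8: ✓ CMP  NZCV=1000
9: ✓ MOVLS  r1←0xe0
10: · MOVHI
11: · ADDPL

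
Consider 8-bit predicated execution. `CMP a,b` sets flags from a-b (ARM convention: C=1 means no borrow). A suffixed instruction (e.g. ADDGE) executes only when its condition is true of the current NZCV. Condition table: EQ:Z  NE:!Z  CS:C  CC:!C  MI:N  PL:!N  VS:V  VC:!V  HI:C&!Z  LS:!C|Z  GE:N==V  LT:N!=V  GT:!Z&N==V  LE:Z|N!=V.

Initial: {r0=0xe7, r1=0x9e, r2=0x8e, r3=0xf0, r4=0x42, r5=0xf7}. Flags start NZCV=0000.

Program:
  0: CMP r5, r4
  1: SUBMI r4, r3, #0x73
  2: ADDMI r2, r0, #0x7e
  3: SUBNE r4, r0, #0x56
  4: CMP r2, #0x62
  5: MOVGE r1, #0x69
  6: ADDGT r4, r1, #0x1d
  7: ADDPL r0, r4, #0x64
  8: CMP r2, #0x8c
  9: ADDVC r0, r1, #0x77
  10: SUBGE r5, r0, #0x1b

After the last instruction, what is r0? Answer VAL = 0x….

VAL = 0xea

0: ✓ CMP  NZCV=1010
1: ✓ SUBMI  r4←0x7d
2: ✓ ADDMI  r2←0x65
3: ✓ SUBNE  r4←0x91
4: ✓ CMP  NZCV=0010
5: ✓ MOVGE  r1←0x69
6: ✓ ADDGT  r4←0x86
7: ✓ ADDPL  r0←0xea
8: ✓ CMP  NZCV=1001
9: · ADDVC
10: ✓ SUBGE  r5←0xcf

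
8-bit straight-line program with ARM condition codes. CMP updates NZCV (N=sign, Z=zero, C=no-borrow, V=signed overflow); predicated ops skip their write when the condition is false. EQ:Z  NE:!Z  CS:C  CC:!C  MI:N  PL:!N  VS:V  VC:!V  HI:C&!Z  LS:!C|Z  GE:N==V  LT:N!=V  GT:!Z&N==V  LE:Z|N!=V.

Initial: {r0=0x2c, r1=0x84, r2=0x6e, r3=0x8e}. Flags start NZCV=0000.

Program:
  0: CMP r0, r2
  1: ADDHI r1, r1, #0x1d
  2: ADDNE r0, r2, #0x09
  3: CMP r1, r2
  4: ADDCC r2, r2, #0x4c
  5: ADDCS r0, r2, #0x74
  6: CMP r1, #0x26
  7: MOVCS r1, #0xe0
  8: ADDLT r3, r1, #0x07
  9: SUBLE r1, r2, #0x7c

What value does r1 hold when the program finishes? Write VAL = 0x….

[0] flags=1000 → (cmp)
[1] flags=1000 HI?F → skip
[2] flags=1000 NE?T → r0=0x77
[3] flags=0011 → (cmp)
[4] flags=0011 CC?F → skip
[5] flags=0011 CS?T → r0=0xe2
[6] flags=0011 → (cmp)
[7] flags=0011 CS?T → r1=0xe0
[8] flags=0011 LT?T → r3=0xe7
[9] flags=0011 LE?T → r1=0xf2

VAL = 0xf2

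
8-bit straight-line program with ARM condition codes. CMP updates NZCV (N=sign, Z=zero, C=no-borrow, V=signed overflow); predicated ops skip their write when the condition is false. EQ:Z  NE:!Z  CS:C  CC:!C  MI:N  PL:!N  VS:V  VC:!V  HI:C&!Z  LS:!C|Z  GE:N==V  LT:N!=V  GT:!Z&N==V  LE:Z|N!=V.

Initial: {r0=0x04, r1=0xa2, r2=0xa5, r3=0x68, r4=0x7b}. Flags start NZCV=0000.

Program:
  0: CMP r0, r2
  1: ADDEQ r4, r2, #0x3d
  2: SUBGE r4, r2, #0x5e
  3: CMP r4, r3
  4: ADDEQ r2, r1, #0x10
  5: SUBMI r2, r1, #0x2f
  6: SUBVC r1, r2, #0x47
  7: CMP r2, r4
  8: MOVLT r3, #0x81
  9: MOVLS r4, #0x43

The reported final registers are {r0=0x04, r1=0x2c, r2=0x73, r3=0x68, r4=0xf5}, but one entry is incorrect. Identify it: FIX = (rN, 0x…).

FIX = (r4, 0x47)

0: ✓ CMP  NZCV=0000
1: · ADDEQ
2: ✓ SUBGE  r4←0x47
3: ✓ CMP  NZCV=1000
4: · ADDEQ
5: ✓ SUBMI  r2←0x73
6: ✓ SUBVC  r1←0x2c
7: ✓ CMP  NZCV=0010
8: · MOVLT
9: · MOVLS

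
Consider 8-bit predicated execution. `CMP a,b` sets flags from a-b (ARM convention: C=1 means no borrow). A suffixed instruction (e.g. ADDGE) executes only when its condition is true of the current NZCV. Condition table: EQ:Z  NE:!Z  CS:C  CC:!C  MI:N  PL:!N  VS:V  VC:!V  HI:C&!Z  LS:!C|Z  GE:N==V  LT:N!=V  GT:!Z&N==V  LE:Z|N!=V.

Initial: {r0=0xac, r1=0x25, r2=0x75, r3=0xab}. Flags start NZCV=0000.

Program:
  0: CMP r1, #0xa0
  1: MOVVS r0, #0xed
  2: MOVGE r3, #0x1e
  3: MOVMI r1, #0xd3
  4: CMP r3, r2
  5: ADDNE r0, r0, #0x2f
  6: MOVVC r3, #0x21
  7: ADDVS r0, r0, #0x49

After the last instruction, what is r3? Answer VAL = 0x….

VAL = 0x21

0: ✓ CMP  NZCV=1001
1: ✓ MOVVS  r0←0xed
2: ✓ MOVGE  r3←0x1e
3: ✓ MOVMI  r1←0xd3
4: ✓ CMP  NZCV=1000
5: ✓ ADDNE  r0←0x1c
6: ✓ MOVVC  r3←0x21
7: · ADDVS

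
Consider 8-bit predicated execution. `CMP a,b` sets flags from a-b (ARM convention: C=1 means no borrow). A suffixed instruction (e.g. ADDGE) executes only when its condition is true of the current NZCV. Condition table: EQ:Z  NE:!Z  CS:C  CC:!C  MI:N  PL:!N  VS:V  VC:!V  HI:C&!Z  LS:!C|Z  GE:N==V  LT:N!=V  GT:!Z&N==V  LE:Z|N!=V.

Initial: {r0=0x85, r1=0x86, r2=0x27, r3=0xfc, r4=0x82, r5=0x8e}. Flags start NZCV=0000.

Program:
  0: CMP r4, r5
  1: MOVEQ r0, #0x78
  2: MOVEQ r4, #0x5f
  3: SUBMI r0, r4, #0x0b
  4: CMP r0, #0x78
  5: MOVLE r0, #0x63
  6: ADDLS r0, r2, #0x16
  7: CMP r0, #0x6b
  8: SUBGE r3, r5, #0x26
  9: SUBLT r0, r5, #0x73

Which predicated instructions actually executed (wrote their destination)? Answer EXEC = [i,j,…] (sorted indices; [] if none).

[0] flags=1000 → (cmp)
[1] flags=1000 EQ?F → skip
[2] flags=1000 EQ?F → skip
[3] flags=1000 MI?T → r0=0x77
[4] flags=1000 → (cmp)
[5] flags=1000 LE?T → r0=0x63
[6] flags=1000 LS?T → r0=0x3d
[7] flags=1000 → (cmp)
[8] flags=1000 GE?F → skip
[9] flags=1000 LT?T → r0=0x1b

EXEC = [3,5,6,9]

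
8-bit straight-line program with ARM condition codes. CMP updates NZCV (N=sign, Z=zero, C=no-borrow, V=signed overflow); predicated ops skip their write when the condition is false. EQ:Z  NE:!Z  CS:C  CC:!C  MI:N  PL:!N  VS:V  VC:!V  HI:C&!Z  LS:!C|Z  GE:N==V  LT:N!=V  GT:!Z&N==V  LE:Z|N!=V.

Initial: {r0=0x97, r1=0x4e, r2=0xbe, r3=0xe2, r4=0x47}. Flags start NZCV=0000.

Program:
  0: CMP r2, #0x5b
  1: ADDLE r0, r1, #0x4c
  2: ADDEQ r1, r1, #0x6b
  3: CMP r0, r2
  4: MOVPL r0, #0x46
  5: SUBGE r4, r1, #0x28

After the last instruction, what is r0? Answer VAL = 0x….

0: ✓ CMP  NZCV=0011
1: ✓ ADDLE  r0←0x9a
2: · ADDEQ
3: ✓ CMP  NZCV=1000
4: · MOVPL
5: · SUBGE

VAL = 0x9a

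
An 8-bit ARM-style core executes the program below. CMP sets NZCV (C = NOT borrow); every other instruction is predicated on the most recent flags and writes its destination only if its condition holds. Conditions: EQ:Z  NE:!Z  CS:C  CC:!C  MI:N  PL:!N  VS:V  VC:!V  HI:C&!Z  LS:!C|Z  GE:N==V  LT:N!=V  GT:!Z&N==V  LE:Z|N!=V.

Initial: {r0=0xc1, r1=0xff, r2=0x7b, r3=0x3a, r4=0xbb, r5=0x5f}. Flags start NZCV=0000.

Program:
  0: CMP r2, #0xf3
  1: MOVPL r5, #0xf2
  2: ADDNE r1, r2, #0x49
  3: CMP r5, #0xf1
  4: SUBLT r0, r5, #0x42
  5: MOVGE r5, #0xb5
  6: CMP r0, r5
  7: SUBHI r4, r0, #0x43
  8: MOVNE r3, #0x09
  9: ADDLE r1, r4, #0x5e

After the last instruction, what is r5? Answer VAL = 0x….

[0] flags=1001 → (cmp)
[1] flags=1001 PL?F → skip
[2] flags=1001 NE?T → r1=0xc4
[3] flags=0000 → (cmp)
[4] flags=0000 LT?F → skip
[5] flags=0000 GE?T → r5=0xb5
[6] flags=0010 → (cmp)
[7] flags=0010 HI?T → r4=0x7e
[8] flags=0010 NE?T → r3=0x09
[9] flags=0010 LE?F → skip

VAL = 0xb5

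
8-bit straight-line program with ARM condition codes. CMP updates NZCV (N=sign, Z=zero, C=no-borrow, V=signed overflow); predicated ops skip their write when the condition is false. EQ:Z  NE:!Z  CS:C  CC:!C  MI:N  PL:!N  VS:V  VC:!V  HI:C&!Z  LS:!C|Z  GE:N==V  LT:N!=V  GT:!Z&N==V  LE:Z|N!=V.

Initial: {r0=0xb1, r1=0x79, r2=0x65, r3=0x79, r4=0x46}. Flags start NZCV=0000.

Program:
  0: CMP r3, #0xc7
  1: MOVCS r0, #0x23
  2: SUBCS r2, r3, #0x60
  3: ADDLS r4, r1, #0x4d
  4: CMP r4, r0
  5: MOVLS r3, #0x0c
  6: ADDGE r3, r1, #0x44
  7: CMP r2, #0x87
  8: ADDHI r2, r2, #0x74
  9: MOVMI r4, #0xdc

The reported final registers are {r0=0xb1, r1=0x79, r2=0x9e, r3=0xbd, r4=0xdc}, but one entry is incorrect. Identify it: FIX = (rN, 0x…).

[0] flags=1001 → (cmp)
[1] flags=1001 CS?F → skip
[2] flags=1001 CS?F → skip
[3] flags=1001 LS?T → r4=0xc6
[4] flags=0010 → (cmp)
[5] flags=0010 LS?F → skip
[6] flags=0010 GE?T → r3=0xbd
[7] flags=1001 → (cmp)
[8] flags=1001 HI?F → skip
[9] flags=1001 MI?T → r4=0xdc

FIX = (r2, 0x65)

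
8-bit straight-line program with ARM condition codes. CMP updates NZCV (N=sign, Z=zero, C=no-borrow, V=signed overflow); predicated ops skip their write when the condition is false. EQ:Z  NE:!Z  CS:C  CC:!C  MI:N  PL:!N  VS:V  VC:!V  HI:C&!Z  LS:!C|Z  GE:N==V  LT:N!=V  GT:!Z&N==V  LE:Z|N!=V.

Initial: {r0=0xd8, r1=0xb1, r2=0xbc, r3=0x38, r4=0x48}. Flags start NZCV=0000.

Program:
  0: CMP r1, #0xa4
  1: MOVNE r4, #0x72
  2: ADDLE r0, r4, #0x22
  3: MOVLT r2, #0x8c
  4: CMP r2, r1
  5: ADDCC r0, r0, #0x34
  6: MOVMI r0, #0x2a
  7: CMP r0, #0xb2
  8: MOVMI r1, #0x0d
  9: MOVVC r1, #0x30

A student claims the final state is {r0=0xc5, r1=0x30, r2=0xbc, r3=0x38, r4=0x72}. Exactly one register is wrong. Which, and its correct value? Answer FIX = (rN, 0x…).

0: ✓ CMP  NZCV=0010
1: ✓ MOVNE  r4←0x72
2: · ADDLE
3: · MOVLT
4: ✓ CMP  NZCV=0010
5: · ADDCC
6: · MOVMI
7: ✓ CMP  NZCV=0010
8: · MOVMI
9: ✓ MOVVC  r1←0x30

FIX = (r0, 0xd8)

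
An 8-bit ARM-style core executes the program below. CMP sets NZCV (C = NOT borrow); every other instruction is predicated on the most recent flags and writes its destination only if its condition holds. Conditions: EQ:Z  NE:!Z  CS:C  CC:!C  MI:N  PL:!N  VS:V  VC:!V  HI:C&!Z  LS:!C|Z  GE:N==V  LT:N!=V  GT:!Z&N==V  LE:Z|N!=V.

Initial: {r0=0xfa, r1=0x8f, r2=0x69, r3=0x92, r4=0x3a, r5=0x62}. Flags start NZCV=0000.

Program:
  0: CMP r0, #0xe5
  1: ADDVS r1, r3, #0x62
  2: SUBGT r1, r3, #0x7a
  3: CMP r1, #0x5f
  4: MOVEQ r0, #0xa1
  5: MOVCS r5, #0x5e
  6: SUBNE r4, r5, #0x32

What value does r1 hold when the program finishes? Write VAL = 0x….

VAL = 0x18

[0] flags=0010 → (cmp)
[1] flags=0010 VS?F → skip
[2] flags=0010 GT?T → r1=0x18
[3] flags=1000 → (cmp)
[4] flags=1000 EQ?F → skip
[5] flags=1000 CS?F → skip
[6] flags=1000 NE?T → r4=0x30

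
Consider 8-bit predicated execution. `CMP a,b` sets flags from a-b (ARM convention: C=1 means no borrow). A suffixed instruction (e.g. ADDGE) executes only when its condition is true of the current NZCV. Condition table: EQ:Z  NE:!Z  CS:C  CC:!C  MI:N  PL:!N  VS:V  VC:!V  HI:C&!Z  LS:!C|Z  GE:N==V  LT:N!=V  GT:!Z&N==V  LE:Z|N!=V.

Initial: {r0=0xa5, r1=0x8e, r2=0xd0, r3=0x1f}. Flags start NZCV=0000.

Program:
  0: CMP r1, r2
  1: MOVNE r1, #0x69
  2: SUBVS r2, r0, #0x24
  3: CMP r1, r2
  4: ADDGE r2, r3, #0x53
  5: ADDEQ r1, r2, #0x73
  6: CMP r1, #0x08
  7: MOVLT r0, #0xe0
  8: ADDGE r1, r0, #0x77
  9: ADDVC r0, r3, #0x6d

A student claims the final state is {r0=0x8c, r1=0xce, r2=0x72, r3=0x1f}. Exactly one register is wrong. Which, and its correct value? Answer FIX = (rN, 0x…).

0: ✓ CMP  NZCV=1000
1: ✓ MOVNE  r1←0x69
2: · SUBVS
3: ✓ CMP  NZCV=1001
4: ✓ ADDGE  r2←0x72
5: · ADDEQ
6: ✓ CMP  NZCV=0010
7: · MOVLT
8: ✓ ADDGE  r1←0x1c
9: ✓ ADDVC  r0←0x8c

FIX = (r1, 0x1c)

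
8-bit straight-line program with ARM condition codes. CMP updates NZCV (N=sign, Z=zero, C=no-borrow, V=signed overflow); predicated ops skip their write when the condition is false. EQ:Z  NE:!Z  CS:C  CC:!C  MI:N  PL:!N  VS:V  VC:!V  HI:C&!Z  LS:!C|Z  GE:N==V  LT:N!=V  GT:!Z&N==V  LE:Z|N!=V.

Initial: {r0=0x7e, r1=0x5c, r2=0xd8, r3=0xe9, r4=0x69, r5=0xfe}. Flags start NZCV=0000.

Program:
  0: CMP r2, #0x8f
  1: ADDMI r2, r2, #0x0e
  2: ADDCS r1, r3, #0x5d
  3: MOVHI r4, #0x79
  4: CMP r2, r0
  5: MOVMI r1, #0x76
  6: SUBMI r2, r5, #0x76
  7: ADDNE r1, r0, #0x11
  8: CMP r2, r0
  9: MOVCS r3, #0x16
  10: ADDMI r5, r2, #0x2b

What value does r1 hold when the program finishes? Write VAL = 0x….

[0] flags=0010 → (cmp)
[1] flags=0010 MI?F → skip
[2] flags=0010 CS?T → r1=0x46
[3] flags=0010 HI?T → r4=0x79
[4] flags=0011 → (cmp)
[5] flags=0011 MI?F → skip
[6] flags=0011 MI?F → skip
[7] flags=0011 NE?T → r1=0x8f
[8] flags=0011 → (cmp)
[9] flags=0011 CS?T → r3=0x16
[10] flags=0011 MI?F → skip

VAL = 0x8f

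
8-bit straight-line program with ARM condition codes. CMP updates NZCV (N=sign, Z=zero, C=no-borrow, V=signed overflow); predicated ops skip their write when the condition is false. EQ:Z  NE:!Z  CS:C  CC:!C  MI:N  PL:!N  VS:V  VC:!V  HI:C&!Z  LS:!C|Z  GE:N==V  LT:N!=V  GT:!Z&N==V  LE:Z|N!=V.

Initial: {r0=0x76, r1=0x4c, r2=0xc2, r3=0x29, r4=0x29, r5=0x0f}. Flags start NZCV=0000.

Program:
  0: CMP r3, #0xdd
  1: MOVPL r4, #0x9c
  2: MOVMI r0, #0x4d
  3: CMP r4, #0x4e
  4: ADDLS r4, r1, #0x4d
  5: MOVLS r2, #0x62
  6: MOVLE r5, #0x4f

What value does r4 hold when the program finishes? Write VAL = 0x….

VAL = 0x9c

[0] flags=0000 → (cmp)
[1] flags=0000 PL?T → r4=0x9c
[2] flags=0000 MI?F → skip
[3] flags=0011 → (cmp)
[4] flags=0011 LS?F → skip
[5] flags=0011 LS?F → skip
[6] flags=0011 LE?T → r5=0x4f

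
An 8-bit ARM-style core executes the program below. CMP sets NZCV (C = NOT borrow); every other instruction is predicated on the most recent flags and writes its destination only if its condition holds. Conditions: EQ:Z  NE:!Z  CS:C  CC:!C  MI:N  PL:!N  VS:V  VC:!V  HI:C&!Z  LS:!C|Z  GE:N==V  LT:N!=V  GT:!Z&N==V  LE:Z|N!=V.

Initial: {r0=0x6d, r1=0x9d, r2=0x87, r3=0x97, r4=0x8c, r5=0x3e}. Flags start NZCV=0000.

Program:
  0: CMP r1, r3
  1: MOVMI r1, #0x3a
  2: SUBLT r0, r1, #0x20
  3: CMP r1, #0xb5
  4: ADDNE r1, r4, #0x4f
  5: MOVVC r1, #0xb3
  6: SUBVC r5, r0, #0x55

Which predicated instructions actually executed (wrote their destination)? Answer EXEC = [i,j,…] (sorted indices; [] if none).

0: ✓ CMP  NZCV=0010
1: · MOVMI
2: · SUBLT
3: ✓ CMP  NZCV=1000
4: ✓ ADDNE  r1←0xdb
5: ✓ MOVVC  r1←0xb3
6: ✓ SUBVC  r5←0x18

EXEC = [4,5,6]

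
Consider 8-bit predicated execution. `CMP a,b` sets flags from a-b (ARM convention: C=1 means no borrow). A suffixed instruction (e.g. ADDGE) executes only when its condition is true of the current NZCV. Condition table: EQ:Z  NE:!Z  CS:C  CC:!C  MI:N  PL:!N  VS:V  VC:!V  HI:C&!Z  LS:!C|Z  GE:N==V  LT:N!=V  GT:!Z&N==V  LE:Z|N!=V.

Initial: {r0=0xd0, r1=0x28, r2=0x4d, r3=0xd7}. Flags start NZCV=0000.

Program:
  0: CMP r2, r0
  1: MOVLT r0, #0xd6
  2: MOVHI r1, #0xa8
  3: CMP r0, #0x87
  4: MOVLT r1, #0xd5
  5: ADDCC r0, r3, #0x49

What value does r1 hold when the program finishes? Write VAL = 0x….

0: ✓ CMP  NZCV=0000
1: · MOVLT
2: · MOVHI
3: ✓ CMP  NZCV=0010
4: · MOVLT
5: · ADDCC

VAL = 0x28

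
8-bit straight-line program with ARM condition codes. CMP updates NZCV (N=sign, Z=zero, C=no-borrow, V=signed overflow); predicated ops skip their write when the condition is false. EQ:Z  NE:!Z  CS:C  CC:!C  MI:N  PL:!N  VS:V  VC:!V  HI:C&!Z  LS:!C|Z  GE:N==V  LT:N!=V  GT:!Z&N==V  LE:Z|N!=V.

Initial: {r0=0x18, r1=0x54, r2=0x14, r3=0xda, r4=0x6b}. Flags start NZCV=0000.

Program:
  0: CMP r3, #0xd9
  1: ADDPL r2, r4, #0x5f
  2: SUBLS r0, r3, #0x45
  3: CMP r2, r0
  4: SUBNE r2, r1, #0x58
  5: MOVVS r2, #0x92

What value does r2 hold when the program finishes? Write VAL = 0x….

VAL = 0xfc

0: ✓ CMP  NZCV=0010
1: ✓ ADDPL  r2←0xca
2: · SUBLS
3: ✓ CMP  NZCV=1010
4: ✓ SUBNE  r2←0xfc
5: · MOVVS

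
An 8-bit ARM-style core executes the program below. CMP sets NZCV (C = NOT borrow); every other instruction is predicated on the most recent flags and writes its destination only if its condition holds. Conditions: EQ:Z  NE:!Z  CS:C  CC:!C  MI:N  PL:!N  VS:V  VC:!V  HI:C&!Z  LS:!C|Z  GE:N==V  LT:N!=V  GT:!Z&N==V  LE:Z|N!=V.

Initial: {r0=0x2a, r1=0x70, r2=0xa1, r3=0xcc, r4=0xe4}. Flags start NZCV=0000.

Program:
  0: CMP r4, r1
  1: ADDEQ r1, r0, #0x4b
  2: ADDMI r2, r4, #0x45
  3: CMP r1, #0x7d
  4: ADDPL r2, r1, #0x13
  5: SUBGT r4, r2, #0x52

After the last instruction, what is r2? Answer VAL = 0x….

0: ✓ CMP  NZCV=0011
1: · ADDEQ
2: · ADDMI
3: ✓ CMP  NZCV=1000
4: · ADDPL
5: · SUBGT

VAL = 0xa1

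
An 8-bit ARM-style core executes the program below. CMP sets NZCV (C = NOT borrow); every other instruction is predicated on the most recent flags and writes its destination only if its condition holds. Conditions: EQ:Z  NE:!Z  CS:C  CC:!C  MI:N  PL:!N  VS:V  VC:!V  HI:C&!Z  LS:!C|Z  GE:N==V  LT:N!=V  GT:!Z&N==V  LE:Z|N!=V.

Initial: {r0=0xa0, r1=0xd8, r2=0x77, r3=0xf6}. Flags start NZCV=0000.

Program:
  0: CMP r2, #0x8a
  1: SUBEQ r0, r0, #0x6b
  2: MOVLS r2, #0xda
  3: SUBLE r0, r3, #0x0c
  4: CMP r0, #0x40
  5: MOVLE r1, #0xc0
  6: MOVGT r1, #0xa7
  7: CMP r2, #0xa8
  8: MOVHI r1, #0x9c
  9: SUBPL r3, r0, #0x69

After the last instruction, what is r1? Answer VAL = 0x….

VAL = 0x9c

[0] flags=1001 → (cmp)
[1] flags=1001 EQ?F → skip
[2] flags=1001 LS?T → r2=0xda
[3] flags=1001 LE?F → skip
[4] flags=0011 → (cmp)
[5] flags=0011 LE?T → r1=0xc0
[6] flags=0011 GT?F → skip
[7] flags=0010 → (cmp)
[8] flags=0010 HI?T → r1=0x9c
[9] flags=0010 PL?T → r3=0x37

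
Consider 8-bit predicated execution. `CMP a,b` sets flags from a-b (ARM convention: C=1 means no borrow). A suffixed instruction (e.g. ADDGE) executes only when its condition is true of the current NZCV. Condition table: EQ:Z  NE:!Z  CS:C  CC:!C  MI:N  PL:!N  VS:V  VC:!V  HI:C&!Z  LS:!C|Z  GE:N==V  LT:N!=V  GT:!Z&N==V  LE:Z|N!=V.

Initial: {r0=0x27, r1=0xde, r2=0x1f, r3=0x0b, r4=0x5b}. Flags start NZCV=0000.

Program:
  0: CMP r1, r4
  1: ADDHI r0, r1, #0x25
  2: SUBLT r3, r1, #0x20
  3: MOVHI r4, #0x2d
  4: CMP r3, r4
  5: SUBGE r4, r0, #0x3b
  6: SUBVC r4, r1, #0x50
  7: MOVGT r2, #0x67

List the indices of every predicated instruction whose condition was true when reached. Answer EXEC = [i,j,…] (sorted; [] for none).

[0] flags=1010 → (cmp)
[1] flags=1010 HI?T → r0=0x03
[2] flags=1010 LT?T → r3=0xbe
[3] flags=1010 HI?T → r4=0x2d
[4] flags=1010 → (cmp)
[5] flags=1010 GE?F → skip
[6] flags=1010 VC?T → r4=0x8e
[7] flags=1010 GT?F → skip

EXEC = [1,2,3,6]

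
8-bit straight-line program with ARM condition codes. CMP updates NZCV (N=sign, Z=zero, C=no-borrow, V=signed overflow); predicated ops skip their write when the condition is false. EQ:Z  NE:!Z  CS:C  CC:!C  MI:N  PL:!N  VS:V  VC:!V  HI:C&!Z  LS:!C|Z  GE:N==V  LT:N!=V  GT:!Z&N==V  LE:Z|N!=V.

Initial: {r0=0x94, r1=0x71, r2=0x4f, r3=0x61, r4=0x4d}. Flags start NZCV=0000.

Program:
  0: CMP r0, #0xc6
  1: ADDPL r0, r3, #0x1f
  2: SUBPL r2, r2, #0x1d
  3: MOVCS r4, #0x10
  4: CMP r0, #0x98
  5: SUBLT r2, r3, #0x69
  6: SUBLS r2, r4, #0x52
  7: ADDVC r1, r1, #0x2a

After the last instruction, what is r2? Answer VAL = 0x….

[0] flags=1000 → (cmp)
[1] flags=1000 PL?F → skip
[2] flags=1000 PL?F → skip
[3] flags=1000 CS?F → skip
[4] flags=1000 → (cmp)
[5] flags=1000 LT?T → r2=0xf8
[6] flags=1000 LS?T → r2=0xfb
[7] flags=1000 VC?T → r1=0x9b

VAL = 0xfb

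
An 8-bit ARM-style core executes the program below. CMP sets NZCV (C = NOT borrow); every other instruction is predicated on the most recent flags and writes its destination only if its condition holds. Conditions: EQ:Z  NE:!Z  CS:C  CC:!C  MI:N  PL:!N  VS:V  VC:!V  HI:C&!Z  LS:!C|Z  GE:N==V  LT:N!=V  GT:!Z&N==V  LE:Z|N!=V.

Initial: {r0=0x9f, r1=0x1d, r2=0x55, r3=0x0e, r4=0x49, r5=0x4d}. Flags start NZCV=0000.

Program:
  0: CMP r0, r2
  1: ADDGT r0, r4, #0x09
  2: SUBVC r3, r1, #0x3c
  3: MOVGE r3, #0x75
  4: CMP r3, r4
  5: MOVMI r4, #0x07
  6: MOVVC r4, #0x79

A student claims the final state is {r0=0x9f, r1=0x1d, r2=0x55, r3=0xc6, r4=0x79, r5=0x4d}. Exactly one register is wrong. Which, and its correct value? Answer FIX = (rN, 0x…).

0: ✓ CMP  NZCV=0011
1: · ADDGT
2: · SUBVC
3: · MOVGE
4: ✓ CMP  NZCV=1000
5: ✓ MOVMI  r4←0x07
6: ✓ MOVVC  r4←0x79

FIX = (r3, 0x0e)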